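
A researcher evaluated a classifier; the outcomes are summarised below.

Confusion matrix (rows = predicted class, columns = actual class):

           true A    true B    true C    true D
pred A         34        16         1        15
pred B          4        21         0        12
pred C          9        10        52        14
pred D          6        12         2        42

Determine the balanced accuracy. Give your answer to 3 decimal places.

Balanced accuracy = mean of per-class recall.
  A: recall = 34/53 = 0.6415
  B: recall = 21/59 = 0.3559
  C: recall = 52/55 = 0.9455
  D: recall = 42/83 = 0.5060
Mean = (0.6415 + 0.3559 + 0.9455 + 0.5060) / 4 = 0.612

0.612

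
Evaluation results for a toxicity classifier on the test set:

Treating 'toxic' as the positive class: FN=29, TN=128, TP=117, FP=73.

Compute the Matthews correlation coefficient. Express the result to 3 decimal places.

0.435

MCC = (TP·TN − FP·FN) / √((TP+FP)(TP+FN)(TN+FP)(TN+FN))
Numerator = 117·128 − 73·29 = 12859
Denominator = √(190·146·201·157) = √875391180 = 29587.0103
MCC = 12859 / 29587.0103 = 0.435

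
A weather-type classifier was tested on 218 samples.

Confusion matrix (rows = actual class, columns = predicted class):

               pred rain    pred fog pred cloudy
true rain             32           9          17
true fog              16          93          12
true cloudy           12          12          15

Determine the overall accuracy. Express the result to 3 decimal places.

0.642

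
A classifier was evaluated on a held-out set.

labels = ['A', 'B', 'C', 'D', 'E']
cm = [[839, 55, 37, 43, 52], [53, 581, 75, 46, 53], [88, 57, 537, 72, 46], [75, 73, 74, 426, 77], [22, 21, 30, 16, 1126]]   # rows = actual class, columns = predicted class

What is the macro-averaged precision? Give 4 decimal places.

0.7537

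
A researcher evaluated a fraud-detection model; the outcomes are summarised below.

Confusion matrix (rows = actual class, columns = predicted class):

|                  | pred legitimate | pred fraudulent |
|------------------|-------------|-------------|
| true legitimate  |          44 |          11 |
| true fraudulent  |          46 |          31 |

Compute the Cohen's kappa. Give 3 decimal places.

0.186

Observed agreement pₒ = trace/N = 75/132 = 0.5682
Expected agreement pₑ = Σ (rowᵢ·colᵢ)/N² = (55·90 + 77·42)/132² = 0.4697
κ = (pₒ − pₑ)/(1 − pₑ) = (0.5682 − 0.4697)/(1 − 0.4697) = 0.186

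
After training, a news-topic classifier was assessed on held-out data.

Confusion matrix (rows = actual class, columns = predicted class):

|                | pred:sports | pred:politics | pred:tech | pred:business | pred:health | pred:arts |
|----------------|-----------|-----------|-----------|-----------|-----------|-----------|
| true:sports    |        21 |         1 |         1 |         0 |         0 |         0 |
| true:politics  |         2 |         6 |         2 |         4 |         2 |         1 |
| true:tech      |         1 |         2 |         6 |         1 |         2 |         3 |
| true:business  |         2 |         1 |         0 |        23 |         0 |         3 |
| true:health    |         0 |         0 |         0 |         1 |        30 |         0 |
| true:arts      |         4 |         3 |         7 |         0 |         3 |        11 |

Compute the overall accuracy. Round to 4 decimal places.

0.6783

Accuracy = trace / total = (21+6+6+23+30+11=97) / 143 = 97/143 = 0.6783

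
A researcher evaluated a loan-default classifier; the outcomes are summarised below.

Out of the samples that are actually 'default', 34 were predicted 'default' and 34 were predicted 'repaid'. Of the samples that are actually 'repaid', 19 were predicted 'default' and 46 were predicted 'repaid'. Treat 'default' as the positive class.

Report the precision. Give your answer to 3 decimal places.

0.642

Precision = TP/(TP+FP) = 34/(34+19) = 34/53 = 0.642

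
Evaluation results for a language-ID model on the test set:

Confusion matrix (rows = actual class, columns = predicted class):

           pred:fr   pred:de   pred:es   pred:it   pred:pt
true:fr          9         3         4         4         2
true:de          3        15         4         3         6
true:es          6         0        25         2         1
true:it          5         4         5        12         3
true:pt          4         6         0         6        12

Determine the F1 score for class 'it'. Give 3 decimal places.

0.429

Treat 'it' as positive and all other classes as negative.
F1 score = 2·TP/(2·TP+FP+FN).
it: TP=12, FP=4+3+2+6=15, FN=5+4+5+3=17 → 24/56 = 0.4286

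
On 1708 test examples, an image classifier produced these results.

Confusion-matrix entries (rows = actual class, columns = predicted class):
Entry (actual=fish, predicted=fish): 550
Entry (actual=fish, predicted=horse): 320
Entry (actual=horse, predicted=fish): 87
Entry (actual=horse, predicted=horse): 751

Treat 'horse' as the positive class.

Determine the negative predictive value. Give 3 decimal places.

0.863

NPV = TN/(TN+FN) = 550/(550+87) = 0.863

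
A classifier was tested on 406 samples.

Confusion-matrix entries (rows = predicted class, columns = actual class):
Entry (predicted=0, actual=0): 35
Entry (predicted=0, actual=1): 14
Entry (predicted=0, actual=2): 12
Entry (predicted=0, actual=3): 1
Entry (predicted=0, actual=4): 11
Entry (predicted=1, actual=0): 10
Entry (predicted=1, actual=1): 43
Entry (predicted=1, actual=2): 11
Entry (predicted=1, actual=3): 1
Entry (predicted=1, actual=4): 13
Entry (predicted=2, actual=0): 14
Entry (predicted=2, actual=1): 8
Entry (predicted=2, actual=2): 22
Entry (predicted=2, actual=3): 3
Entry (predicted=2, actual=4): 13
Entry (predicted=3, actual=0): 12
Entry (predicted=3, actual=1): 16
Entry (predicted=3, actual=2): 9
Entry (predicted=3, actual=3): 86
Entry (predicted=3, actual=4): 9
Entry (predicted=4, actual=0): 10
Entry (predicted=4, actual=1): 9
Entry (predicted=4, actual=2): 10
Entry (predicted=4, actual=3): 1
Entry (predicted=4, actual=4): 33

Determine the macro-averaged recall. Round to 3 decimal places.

Per-class recall (TP/(TP+FN)):
  0: TP=35, FN=10+14+12+10=46 → 35/81 = 0.4321
  1: TP=43, FN=14+8+16+9=47 → 43/90 = 0.4778
  2: TP=22, FN=12+11+9+10=42 → 22/64 = 0.3438
  3: TP=86, FN=1+1+3+1=6 → 86/92 = 0.9348
  4: TP=33, FN=11+13+13+9=46 → 33/79 = 0.4177
Macro-recall = mean = (0.4321 + 0.4778 + 0.3438 + 0.9348 + 0.4177) / 5 = 0.521

0.521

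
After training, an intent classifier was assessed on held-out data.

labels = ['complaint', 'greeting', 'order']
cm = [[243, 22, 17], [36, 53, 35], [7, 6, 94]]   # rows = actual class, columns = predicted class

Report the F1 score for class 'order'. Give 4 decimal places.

0.7431

Take TP from the diagonal, FP from the rest of the 'order' prediction marginal, FN from the rest of the 'order' actual marginal.
F1 score = 2·TP/(2·TP+FP+FN).
order: TP=94, FP=17+35=52, FN=7+6=13 → 188/253 = 0.74308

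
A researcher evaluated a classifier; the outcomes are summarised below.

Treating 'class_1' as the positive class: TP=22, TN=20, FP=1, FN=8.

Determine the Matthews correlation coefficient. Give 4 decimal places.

MCC = (TP·TN − FP·FN) / √((TP+FP)(TP+FN)(TN+FP)(TN+FN))
Numerator = 22·20 − 1·8 = 432
Denominator = √(23·30·21·28) = √405720 = 636.9615
MCC = 432 / 636.9615 = 0.6782

0.6782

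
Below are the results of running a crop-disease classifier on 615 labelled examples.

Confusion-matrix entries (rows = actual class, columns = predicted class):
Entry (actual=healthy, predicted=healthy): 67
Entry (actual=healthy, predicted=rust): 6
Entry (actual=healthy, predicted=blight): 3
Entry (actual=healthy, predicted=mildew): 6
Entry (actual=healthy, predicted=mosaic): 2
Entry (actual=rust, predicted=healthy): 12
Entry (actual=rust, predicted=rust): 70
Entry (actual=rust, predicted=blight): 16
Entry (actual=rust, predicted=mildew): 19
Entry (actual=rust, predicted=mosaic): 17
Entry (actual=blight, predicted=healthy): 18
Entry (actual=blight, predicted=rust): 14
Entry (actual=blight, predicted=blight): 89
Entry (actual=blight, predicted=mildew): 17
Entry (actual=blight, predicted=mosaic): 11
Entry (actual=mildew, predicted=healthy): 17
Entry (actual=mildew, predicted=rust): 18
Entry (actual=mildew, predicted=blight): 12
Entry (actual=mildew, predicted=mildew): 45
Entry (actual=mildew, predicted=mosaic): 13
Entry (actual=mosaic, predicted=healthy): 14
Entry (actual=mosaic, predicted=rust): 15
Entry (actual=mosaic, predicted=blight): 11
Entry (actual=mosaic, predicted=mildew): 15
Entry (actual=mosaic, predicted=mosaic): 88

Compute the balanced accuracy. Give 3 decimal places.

0.592

Balanced accuracy = mean of per-class recall.
  healthy: recall = 67/84 = 0.7976
  rust: recall = 70/134 = 0.5224
  blight: recall = 89/149 = 0.5973
  mildew: recall = 45/105 = 0.4286
  mosaic: recall = 88/143 = 0.6154
Mean = (0.7976 + 0.5224 + 0.5973 + 0.4286 + 0.6154) / 5 = 0.592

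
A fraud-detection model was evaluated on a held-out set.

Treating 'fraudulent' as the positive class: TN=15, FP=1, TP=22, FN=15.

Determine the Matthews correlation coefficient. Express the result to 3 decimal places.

MCC = (TP·TN − FP·FN) / √((TP+FP)(TP+FN)(TN+FP)(TN+FN))
Numerator = 22·15 − 1·15 = 315
Denominator = √(23·37·16·30) = √408480 = 639.1244
MCC = 315 / 639.1244 = 0.493

0.493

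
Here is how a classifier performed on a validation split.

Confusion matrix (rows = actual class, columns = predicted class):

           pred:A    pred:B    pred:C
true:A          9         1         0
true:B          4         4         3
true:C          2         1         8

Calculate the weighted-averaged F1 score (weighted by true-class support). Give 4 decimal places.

Per-class F1 score (2·TP/(2·TP+FP+FN)):
  A: TP=9, FP=4+2=6, FN=1+0=1 → 18/25 = 0.72000
  B: TP=4, FP=1+1=2, FN=4+3=7 → 8/17 = 0.47059
  C: TP=8, FP=0+3=3, FN=2+1=3 → 16/22 = 0.72727
Weighted-F1 score = Σ (supportᵢ/N)·F1 scoreᵢ with N=32: (10/32)·0.72000 + (11/32)·0.47059 + (11/32)·0.72727 = 0.6368

0.6368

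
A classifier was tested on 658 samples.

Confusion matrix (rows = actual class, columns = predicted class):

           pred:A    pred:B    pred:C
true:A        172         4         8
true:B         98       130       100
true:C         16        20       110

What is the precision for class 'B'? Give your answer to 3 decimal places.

precision = TP/(TP+FP).
B: TP=130, FP=4+20=24 → 130/154 = 0.8442

0.844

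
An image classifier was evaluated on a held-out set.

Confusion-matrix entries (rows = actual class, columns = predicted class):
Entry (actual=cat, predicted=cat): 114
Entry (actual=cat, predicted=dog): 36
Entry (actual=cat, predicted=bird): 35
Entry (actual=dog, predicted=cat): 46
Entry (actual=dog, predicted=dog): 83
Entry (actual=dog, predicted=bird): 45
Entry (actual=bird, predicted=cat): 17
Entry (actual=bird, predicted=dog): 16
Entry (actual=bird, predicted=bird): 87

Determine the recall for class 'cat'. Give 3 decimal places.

0.616

Take TP from the diagonal, FP from the rest of the 'cat' prediction marginal, FN from the rest of the 'cat' actual marginal.
recall = TP/(TP+FN).
cat: TP=114, FN=36+35=71 → 114/185 = 0.6162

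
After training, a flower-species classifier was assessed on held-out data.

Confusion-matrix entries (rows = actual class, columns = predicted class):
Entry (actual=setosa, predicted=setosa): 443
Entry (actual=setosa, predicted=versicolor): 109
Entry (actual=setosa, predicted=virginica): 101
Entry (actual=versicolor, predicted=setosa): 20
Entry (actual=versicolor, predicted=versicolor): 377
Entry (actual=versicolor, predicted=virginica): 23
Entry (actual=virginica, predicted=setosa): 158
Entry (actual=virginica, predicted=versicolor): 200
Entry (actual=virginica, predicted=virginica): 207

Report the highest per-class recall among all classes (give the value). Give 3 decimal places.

0.898

Per-class recall (TP/(TP+FN)):
  setosa: TP=443, FN=109+101=210 → 443/653 = 0.6784
  versicolor: TP=377, FN=20+23=43 → 377/420 = 0.8976
  virginica: TP=207, FN=158+200=358 → 207/565 = 0.3664
Highest is class 'versicolor' with recall = 0.898.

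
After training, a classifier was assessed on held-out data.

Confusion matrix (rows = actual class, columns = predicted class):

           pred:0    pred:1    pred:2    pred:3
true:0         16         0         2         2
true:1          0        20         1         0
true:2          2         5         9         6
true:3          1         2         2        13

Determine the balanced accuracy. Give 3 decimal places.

0.721

Balanced accuracy = mean of per-class recall.
  0: recall = 16/20 = 0.8000
  1: recall = 20/21 = 0.9524
  2: recall = 9/22 = 0.4091
  3: recall = 13/18 = 0.7222
Mean = (0.8000 + 0.9524 + 0.4091 + 0.7222) / 4 = 0.721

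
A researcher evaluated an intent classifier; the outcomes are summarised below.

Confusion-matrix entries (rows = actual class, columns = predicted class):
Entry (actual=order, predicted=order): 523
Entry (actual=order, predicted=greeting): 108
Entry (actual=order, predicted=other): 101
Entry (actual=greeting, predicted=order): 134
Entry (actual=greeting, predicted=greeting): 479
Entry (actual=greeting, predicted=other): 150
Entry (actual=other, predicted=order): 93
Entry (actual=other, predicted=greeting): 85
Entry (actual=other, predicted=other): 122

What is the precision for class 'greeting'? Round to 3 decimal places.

Treat 'greeting' as positive and all other classes as negative.
precision = TP/(TP+FP).
greeting: TP=479, FP=108+85=193 → 479/672 = 0.7128

0.713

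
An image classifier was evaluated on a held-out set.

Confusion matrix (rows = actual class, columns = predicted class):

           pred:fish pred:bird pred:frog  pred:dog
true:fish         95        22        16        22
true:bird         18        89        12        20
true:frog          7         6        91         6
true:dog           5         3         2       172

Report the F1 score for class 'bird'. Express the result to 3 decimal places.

F1 score = 2·TP/(2·TP+FP+FN).
bird: TP=89, FP=22+6+3=31, FN=18+12+20=50 → 178/259 = 0.6873

0.687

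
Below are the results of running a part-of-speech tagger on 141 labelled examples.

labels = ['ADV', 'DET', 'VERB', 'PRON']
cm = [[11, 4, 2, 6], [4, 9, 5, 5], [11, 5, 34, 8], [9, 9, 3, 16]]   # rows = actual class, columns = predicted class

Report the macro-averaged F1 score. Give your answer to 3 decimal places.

0.463

Per-class F1 score (2·TP/(2·TP+FP+FN)):
  ADV: TP=11, FP=4+11+9=24, FN=4+2+6=12 → 22/58 = 0.3793
  DET: TP=9, FP=4+5+9=18, FN=4+5+5=14 → 18/50 = 0.3600
  VERB: TP=34, FP=2+5+3=10, FN=11+5+8=24 → 68/102 = 0.6667
  PRON: TP=16, FP=6+5+8=19, FN=9+9+3=21 → 32/72 = 0.4444
Macro-F1 score = mean = (0.3793 + 0.3600 + 0.6667 + 0.4444) / 4 = 0.463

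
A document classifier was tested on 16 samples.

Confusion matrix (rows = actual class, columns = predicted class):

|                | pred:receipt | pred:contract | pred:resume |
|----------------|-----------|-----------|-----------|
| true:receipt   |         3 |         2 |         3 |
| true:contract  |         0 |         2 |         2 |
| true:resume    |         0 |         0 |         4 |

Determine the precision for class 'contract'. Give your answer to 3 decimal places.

0.500

Take TP from the diagonal, FP from the rest of the 'contract' prediction marginal, FN from the rest of the 'contract' actual marginal.
precision = TP/(TP+FP).
contract: TP=2, FP=2+0=2 → 2/4 = 0.5000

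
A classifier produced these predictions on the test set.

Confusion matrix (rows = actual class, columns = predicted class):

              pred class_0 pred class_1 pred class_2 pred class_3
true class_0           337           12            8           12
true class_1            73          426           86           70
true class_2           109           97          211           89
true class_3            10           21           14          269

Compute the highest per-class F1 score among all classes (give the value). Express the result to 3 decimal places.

Per-class F1 score (2·TP/(2·TP+FP+FN)):
  class_0: TP=337, FP=73+109+10=192, FN=12+8+12=32 → 674/898 = 0.7506
  class_1: TP=426, FP=12+97+21=130, FN=73+86+70=229 → 852/1211 = 0.7036
  class_2: TP=211, FP=8+86+14=108, FN=109+97+89=295 → 422/825 = 0.5115
  class_3: TP=269, FP=12+70+89=171, FN=10+21+14=45 → 538/754 = 0.7135
Highest is class 'class_0' with F1 score = 0.751.

0.751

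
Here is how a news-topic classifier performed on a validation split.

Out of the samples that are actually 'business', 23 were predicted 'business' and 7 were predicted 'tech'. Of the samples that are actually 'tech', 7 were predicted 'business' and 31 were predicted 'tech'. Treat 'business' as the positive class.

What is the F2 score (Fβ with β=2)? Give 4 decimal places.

0.7667

Fβ = (1+β²)·TP / ((1+β²)·TP + β²·FN + FP), with β²=4
= 5·23 / (5·23 + 4·7 + 7) = 0.7667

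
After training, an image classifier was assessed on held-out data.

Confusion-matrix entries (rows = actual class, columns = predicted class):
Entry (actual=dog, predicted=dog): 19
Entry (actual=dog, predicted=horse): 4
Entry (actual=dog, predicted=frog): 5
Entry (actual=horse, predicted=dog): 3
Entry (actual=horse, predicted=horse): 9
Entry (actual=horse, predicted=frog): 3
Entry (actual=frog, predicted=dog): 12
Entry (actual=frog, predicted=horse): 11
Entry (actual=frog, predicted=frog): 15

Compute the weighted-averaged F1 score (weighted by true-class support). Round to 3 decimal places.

Per-class F1 score (2·TP/(2·TP+FP+FN)):
  dog: TP=19, FP=3+12=15, FN=4+5=9 → 38/62 = 0.6129
  horse: TP=9, FP=4+11=15, FN=3+3=6 → 18/39 = 0.4615
  frog: TP=15, FP=5+3=8, FN=12+11=23 → 30/61 = 0.4918
Weighted-F1 score = Σ (supportᵢ/N)·F1 scoreᵢ with N=81: (28/81)·0.6129 + (15/81)·0.4615 + (38/81)·0.4918 = 0.528

0.528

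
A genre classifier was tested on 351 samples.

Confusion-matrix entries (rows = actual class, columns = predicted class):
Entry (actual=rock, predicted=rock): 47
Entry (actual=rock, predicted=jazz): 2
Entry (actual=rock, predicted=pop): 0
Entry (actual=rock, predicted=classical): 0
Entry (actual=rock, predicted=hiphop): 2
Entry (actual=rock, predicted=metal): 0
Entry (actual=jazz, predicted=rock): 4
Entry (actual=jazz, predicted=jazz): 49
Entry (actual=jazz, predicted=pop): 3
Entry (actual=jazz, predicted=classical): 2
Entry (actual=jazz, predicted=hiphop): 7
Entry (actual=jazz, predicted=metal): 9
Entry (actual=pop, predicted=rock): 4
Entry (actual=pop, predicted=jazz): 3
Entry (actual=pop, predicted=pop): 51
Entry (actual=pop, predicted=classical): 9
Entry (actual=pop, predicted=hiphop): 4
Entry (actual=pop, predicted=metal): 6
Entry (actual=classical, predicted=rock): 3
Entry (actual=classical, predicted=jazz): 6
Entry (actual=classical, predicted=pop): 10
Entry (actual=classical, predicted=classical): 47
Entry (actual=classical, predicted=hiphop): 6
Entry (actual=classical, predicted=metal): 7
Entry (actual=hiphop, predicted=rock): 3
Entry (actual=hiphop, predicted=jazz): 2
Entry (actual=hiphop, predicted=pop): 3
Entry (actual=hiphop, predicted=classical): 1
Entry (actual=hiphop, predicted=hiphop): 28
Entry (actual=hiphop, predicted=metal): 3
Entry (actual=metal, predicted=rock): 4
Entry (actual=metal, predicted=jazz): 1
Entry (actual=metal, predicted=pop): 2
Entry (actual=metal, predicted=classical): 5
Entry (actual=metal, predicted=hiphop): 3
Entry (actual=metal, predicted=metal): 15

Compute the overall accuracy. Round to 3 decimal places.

Accuracy = trace / total = (47+49+51+47+28+15=237) / 351 = 237/351 = 0.675

0.675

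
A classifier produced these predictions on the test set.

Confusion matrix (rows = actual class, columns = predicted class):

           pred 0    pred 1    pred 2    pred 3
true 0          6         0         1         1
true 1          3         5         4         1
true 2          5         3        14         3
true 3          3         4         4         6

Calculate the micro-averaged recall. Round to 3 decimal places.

0.492

Micro-averaging pools counts across classes: ΣTP=31, ΣFP=32, ΣFN=32.
Micro-recall = TP/(TP+FN) on pooled counts = 0.492 (equals overall accuracy in single-label multiclass).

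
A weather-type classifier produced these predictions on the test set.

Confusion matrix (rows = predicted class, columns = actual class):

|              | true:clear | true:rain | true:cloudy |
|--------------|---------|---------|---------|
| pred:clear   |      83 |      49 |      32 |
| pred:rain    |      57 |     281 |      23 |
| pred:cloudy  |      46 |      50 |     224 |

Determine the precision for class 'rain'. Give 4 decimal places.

Treat 'rain' as positive and all other classes as negative.
precision = TP/(TP+FP).
rain: TP=281, FP=57+23=80 → 281/361 = 0.77839

0.7784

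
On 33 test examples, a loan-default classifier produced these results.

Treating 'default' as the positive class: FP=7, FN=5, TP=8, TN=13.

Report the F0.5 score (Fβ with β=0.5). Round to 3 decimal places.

Fβ = (1+β²)·TP / ((1+β²)·TP + β²·FN + FP), with β²=1/4
= 1.25·8 / (1.25·8 + 0.25·5 + 7) = 0.548

0.548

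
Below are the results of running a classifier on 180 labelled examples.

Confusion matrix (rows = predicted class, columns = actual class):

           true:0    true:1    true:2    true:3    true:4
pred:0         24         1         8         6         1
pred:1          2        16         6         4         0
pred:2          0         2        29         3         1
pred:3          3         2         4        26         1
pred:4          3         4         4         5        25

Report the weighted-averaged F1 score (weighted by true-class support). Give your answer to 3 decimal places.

0.665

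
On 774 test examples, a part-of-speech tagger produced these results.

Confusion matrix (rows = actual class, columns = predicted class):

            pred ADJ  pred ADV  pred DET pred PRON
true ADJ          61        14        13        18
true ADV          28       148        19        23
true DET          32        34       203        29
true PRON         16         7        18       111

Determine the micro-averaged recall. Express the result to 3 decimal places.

0.676

Micro-averaging pools counts across classes: ΣTP=523, ΣFP=251, ΣFN=251.
Micro-recall = TP/(TP+FN) on pooled counts = 0.676 (equals overall accuracy in single-label multiclass).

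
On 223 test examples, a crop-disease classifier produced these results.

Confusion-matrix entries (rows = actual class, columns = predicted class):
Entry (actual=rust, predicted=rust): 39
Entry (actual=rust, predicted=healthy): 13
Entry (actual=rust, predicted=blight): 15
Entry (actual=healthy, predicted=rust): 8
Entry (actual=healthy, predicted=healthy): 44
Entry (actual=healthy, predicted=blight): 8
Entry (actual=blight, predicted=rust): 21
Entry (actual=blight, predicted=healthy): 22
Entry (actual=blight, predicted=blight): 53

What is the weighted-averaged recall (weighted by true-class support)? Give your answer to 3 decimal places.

0.610

Per-class recall (TP/(TP+FN)):
  rust: TP=39, FN=13+15=28 → 39/67 = 0.5821
  healthy: TP=44, FN=8+8=16 → 44/60 = 0.7333
  blight: TP=53, FN=21+22=43 → 53/96 = 0.5521
Weighted-recall = Σ (supportᵢ/N)·recallᵢ with N=223: (67/223)·0.5821 + (60/223)·0.7333 + (96/223)·0.5521 = 0.610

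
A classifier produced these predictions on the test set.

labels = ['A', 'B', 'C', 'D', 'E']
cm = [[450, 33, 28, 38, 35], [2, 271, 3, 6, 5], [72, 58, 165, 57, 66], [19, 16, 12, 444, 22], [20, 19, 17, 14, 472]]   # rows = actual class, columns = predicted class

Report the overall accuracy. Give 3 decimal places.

0.769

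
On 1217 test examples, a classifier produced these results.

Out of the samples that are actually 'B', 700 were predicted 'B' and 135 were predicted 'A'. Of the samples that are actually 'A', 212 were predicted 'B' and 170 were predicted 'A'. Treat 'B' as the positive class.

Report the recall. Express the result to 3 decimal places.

0.838

Recall = TP/(TP+FN) = 700/(700+135) = 700/835 = 0.838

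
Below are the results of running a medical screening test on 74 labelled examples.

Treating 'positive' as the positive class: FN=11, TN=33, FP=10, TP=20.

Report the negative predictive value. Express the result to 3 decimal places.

0.750

NPV = TN/(TN+FN) = 33/(33+11) = 0.750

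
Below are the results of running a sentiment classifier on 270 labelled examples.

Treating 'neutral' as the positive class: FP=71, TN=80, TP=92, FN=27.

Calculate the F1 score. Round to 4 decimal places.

0.6525

Precision = TP/(TP+FP) = 92/163 = 0.5644
Recall = TP/(TP+FN) = 92/119 = 0.7731
F1 = 2·TP/(2·TP+FP+FN) = 184/282 = 0.6525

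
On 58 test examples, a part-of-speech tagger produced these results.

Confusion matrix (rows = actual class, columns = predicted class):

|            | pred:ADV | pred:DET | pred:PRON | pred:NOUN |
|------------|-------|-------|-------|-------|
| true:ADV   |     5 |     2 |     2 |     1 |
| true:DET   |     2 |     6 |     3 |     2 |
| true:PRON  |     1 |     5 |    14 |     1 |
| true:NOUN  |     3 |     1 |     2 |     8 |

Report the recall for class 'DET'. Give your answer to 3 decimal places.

0.462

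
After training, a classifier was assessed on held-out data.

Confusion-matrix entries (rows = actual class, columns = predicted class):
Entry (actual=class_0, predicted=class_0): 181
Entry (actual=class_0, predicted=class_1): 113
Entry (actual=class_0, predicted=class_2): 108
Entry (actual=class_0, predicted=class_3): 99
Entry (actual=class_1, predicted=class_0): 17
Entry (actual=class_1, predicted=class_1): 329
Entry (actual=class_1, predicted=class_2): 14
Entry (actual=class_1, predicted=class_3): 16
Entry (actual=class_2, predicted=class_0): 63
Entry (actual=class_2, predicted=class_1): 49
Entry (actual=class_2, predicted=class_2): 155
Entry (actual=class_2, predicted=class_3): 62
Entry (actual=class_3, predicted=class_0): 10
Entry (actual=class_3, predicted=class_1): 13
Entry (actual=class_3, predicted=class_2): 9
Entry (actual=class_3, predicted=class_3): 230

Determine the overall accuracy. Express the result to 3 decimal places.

0.610

Accuracy = trace / total = (181+329+155+230=895) / 1468 = 895/1468 = 0.610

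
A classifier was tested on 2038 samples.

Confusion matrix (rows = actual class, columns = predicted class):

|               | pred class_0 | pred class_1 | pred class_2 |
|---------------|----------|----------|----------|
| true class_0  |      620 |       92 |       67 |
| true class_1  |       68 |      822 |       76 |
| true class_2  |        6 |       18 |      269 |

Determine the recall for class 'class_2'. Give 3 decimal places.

recall = TP/(TP+FN).
class_2: TP=269, FN=6+18=24 → 269/293 = 0.9181

0.918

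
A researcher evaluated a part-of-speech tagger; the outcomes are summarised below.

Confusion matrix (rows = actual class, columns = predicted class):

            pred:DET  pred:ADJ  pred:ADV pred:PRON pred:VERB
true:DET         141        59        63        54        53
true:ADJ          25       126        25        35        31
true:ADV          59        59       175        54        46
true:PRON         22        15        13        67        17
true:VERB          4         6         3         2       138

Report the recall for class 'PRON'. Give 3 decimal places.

Take TP from the diagonal, FP from the rest of the 'PRON' prediction marginal, FN from the rest of the 'PRON' actual marginal.
recall = TP/(TP+FN).
PRON: TP=67, FN=22+15+13+17=67 → 67/134 = 0.5000

0.500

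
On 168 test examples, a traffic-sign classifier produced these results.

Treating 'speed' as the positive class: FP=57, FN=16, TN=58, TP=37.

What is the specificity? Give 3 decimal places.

Specificity = TN/(TN+FP) = 58/(58+57) = 0.504

0.504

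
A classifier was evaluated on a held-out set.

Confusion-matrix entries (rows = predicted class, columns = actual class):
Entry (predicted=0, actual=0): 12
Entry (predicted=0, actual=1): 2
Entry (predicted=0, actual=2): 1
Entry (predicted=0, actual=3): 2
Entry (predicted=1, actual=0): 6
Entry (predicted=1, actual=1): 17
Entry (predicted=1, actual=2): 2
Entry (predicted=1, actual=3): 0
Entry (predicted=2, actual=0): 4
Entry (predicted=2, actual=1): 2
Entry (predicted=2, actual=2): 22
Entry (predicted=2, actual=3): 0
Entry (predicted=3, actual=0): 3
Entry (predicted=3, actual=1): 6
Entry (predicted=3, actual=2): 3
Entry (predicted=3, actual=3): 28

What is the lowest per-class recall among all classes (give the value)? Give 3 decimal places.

Per-class recall (TP/(TP+FN)):
  0: TP=12, FN=6+4+3=13 → 12/25 = 0.4800
  1: TP=17, FN=2+2+6=10 → 17/27 = 0.6296
  2: TP=22, FN=1+2+3=6 → 22/28 = 0.7857
  3: TP=28, FN=2+0+0=2 → 28/30 = 0.9333
Lowest is class '0' with recall = 0.480.

0.480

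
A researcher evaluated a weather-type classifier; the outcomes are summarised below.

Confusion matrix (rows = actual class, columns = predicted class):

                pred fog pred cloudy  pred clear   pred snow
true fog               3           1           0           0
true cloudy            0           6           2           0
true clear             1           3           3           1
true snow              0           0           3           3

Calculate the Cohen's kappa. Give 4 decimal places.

Observed agreement pₒ = trace/N = 15/26 = 0.57692
Expected agreement pₑ = Σ (rowᵢ·colᵢ)/N² = (4·4 + 8·10 + 8·8 + 6·4)/26² = 0.27219
κ = (pₒ − pₑ)/(1 − pₑ) = (0.57692 − 0.27219)/(1 − 0.27219) = 0.4187

0.4187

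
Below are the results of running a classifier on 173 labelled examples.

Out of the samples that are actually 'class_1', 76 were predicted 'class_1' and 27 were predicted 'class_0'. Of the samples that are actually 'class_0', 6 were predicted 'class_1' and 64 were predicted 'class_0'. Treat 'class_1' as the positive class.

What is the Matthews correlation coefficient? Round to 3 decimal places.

0.641

MCC = (TP·TN − FP·FN) / √((TP+FP)(TP+FN)(TN+FP)(TN+FN))
Numerator = 76·64 − 6·27 = 4702
Denominator = √(82·103·70·91) = √53801020 = 7334.9179
MCC = 4702 / 7334.9179 = 0.641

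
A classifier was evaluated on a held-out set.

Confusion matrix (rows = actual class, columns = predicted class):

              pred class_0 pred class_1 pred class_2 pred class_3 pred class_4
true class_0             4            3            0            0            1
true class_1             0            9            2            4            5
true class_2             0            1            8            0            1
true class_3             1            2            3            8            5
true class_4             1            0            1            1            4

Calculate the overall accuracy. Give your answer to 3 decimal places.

Accuracy = trace / total = (4+9+8+8+4=33) / 64 = 33/64 = 0.516

0.516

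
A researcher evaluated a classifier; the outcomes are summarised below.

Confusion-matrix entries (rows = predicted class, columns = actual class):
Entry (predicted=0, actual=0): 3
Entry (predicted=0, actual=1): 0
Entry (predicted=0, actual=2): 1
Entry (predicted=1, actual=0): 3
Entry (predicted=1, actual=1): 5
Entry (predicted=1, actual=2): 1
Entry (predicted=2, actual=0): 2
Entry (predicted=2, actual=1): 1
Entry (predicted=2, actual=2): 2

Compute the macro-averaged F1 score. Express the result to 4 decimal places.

0.5370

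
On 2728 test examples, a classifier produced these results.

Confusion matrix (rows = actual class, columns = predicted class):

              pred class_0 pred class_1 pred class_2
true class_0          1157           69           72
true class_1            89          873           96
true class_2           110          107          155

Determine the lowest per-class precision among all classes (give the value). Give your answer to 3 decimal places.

0.480

Per-class precision (TP/(TP+FP)):
  class_0: TP=1157, FP=89+110=199 → 1157/1356 = 0.8532
  class_1: TP=873, FP=69+107=176 → 873/1049 = 0.8322
  class_2: TP=155, FP=72+96=168 → 155/323 = 0.4799
Lowest is class 'class_2' with precision = 0.480.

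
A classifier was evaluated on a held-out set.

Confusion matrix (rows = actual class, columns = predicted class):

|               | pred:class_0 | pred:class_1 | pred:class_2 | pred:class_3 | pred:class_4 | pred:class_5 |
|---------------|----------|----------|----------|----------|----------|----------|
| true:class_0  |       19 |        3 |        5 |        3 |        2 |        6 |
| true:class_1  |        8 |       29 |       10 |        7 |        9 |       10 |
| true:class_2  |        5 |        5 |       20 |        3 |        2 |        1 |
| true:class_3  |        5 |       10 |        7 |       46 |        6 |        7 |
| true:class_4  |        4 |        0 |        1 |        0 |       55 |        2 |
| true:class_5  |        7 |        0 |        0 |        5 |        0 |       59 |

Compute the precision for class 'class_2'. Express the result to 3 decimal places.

Take TP from the diagonal, FP from the rest of the 'class_2' prediction marginal, FN from the rest of the 'class_2' actual marginal.
precision = TP/(TP+FP).
class_2: TP=20, FP=5+10+7+1+0=23 → 20/43 = 0.4651

0.465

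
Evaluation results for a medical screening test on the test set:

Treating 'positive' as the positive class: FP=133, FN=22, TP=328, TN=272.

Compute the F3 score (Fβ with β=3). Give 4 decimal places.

0.9083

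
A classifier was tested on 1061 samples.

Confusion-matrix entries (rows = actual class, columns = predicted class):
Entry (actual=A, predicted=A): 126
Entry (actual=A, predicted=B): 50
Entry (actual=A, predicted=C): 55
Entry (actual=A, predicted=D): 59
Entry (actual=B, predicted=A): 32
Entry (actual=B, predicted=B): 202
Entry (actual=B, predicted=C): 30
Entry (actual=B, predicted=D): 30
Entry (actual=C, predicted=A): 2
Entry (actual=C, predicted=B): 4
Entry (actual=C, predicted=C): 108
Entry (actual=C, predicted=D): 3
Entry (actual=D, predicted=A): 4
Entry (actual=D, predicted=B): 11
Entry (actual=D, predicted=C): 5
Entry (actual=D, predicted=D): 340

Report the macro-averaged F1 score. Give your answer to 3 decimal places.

0.705

Per-class F1 score (2·TP/(2·TP+FP+FN)):
  A: TP=126, FP=32+2+4=38, FN=50+55+59=164 → 252/454 = 0.5551
  B: TP=202, FP=50+4+11=65, FN=32+30+30=92 → 404/561 = 0.7201
  C: TP=108, FP=55+30+5=90, FN=2+4+3=9 → 216/315 = 0.6857
  D: TP=340, FP=59+30+3=92, FN=4+11+5=20 → 680/792 = 0.8586
Macro-F1 score = mean = (0.5551 + 0.7201 + 0.6857 + 0.8586) / 4 = 0.705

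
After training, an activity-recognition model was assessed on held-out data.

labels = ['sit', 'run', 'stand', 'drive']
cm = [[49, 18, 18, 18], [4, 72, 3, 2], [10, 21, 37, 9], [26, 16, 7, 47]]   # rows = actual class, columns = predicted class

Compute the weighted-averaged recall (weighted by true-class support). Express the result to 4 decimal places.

Per-class recall (TP/(TP+FN)):
  sit: TP=49, FN=18+18+18=54 → 49/103 = 0.47573
  run: TP=72, FN=4+3+2=9 → 72/81 = 0.88889
  stand: TP=37, FN=10+21+9=40 → 37/77 = 0.48052
  drive: TP=47, FN=26+16+7=49 → 47/96 = 0.48958
Weighted-recall = Σ (supportᵢ/N)·recallᵢ with N=357: (103/357)·0.47573 + (81/357)·0.88889 + (77/357)·0.48052 + (96/357)·0.48958 = 0.5742

0.5742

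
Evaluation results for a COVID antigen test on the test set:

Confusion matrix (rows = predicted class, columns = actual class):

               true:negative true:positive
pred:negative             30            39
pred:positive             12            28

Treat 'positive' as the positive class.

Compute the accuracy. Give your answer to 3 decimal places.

Accuracy = (TP+TN)/N = (28+30)/109 = 0.532

0.532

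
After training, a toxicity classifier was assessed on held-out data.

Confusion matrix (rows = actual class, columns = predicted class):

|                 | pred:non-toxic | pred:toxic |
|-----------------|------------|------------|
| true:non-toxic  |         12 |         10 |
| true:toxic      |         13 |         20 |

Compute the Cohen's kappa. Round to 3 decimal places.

0.148

Observed agreement pₒ = trace/N = 32/55 = 0.5818
Expected agreement pₑ = Σ (rowᵢ·colᵢ)/N² = (22·25 + 33·30)/55² = 0.5091
κ = (pₒ − pₑ)/(1 − pₑ) = (0.5818 − 0.5091)/(1 − 0.5091) = 0.148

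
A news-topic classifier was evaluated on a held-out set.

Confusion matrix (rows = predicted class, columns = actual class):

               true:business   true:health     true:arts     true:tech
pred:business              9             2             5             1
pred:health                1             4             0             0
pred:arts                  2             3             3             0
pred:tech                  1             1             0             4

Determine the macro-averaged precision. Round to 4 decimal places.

0.5928

Per-class precision (TP/(TP+FP)):
  business: TP=9, FP=2+5+1=8 → 9/17 = 0.52941
  health: TP=4, FP=1+0+0=1 → 4/5 = 0.80000
  arts: TP=3, FP=2+3+0=5 → 3/8 = 0.37500
  tech: TP=4, FP=1+1+0=2 → 4/6 = 0.66667
Macro-precision = mean = (0.52941 + 0.80000 + 0.37500 + 0.66667) / 4 = 0.5928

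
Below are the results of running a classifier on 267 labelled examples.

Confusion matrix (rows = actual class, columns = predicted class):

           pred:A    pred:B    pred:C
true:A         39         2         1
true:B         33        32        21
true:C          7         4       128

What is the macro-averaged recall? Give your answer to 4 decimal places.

0.7405

Per-class recall (TP/(TP+FN)):
  A: TP=39, FN=2+1=3 → 39/42 = 0.92857
  B: TP=32, FN=33+21=54 → 32/86 = 0.37209
  C: TP=128, FN=7+4=11 → 128/139 = 0.92086
Macro-recall = mean = (0.92857 + 0.37209 + 0.92086) / 3 = 0.7405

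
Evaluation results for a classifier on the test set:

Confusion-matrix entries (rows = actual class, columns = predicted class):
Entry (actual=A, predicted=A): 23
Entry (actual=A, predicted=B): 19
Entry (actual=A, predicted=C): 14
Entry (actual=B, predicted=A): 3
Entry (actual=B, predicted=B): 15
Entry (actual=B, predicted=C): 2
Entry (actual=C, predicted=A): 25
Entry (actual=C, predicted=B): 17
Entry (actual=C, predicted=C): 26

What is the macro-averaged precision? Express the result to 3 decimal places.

0.455

Per-class precision (TP/(TP+FP)):
  A: TP=23, FP=3+25=28 → 23/51 = 0.4510
  B: TP=15, FP=19+17=36 → 15/51 = 0.2941
  C: TP=26, FP=14+2=16 → 26/42 = 0.6190
Macro-precision = mean = (0.4510 + 0.2941 + 0.6190) / 3 = 0.455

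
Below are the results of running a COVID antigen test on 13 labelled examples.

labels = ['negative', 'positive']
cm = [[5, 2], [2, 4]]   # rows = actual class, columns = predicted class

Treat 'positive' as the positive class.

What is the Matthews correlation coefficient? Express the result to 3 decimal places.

0.381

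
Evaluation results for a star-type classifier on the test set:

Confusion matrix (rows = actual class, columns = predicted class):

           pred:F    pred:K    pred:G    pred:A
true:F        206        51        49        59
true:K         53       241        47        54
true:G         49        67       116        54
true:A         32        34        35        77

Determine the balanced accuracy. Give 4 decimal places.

Balanced accuracy = mean of per-class recall.
  F: recall = 206/365 = 0.56438
  K: recall = 241/395 = 0.61013
  G: recall = 116/286 = 0.40559
  A: recall = 77/178 = 0.43258
Mean = (0.56438 + 0.61013 + 0.40559 + 0.43258) / 4 = 0.5032

0.5032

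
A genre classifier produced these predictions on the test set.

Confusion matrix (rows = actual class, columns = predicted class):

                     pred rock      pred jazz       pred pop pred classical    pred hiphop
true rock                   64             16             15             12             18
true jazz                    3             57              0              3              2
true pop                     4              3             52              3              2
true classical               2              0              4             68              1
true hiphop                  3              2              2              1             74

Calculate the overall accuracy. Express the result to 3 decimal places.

0.766

Accuracy = trace / total = (64+57+52+68+74=315) / 411 = 315/411 = 0.766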